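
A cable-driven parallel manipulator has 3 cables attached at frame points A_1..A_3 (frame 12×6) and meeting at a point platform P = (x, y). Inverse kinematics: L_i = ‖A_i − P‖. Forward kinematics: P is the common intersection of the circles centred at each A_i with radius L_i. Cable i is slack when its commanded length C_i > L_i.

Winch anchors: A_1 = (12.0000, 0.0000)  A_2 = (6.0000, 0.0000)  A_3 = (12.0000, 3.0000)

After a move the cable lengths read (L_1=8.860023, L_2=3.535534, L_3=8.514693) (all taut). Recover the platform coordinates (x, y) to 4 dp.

expand ‖A_i−P‖²=L_i² and subtract eq 1 (k_i ≔ ‖A_i‖²−L_i²)
k_1 = 144.0000+0.0000−78.5000 = 65.5000
eq1−eq2 → [12.0000  0.0000]·P = 42.0000
eq1−eq3 → [0.0000  -6.0000]·P = -15.0000
2×2 solve → P = (3.5000, 2.5000)

(3.5000, 2.5000)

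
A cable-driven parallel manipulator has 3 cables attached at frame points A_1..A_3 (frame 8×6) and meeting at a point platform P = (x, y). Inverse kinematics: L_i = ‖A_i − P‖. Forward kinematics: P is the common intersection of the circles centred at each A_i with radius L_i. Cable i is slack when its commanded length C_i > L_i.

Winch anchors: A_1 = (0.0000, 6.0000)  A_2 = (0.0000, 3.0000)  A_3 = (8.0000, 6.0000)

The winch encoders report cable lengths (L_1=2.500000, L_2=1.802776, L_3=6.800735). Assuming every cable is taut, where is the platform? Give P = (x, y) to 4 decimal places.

circle eqns → linear via eq_j − eq_1; set k_j = A_j·A_j − L_j²
k_1 = 0.0000+36.0000−6.2500 = 29.7500
0.0000·x + 6.0000·y = k_1−k_2 = 24.0000
-16.0000·x + 0.0000·y = k_1−k_3 = -24.0000
solve first two rows → x=1.5000, y=4.0000

(1.5000, 4.0000)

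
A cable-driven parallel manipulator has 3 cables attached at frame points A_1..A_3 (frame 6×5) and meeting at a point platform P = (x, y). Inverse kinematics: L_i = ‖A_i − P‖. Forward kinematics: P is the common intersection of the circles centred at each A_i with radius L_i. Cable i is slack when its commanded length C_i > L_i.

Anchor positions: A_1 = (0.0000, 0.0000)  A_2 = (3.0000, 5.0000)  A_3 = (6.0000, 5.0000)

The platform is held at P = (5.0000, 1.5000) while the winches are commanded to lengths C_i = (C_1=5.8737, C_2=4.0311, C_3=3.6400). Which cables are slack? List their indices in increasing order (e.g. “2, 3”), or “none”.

1

cable 1: √((-5.0000)²+(-1.5000)²)=5.2202, C_1=5.8737: slack
cable 2: √((-2.0000)²+(3.5000)²)=4.0311, C_2=4.0311: taut
cable 3: √((1.0000)²+(3.5000)²)=3.6401, C_3=3.6400: taut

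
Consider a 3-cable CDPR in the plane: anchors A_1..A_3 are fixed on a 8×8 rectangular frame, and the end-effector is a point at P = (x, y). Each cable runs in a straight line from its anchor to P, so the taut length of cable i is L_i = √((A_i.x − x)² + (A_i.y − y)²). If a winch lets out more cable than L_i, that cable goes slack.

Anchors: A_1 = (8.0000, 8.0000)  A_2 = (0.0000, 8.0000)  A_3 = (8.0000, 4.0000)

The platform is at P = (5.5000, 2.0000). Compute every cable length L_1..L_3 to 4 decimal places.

(6.5000, 8.1394, 3.2016)

cable 1: Δx=2.5000, Δy=6.0000; L_1 = √(Δx²+Δy²) = 6.5000
cable 2: Δx=-5.5000, Δy=6.0000; L_2 = √(Δx²+Δy²) = 8.1394
cable 3: Δx=2.5000, Δy=2.0000; L_3 = √(Δx²+Δy²) = 3.2016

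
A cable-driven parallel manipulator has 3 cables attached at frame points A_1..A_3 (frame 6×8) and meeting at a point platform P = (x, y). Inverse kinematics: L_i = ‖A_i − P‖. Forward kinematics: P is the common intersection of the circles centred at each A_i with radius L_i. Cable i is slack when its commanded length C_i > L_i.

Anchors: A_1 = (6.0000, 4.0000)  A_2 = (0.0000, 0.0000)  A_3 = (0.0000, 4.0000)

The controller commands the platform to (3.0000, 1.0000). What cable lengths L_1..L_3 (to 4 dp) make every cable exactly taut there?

cable 1: Δx=3.0000, Δy=3.0000; L_1 = √(Δx²+Δy²) = 4.2426
cable 2: Δx=-3.0000, Δy=-1.0000; L_2 = √(Δx²+Δy²) = 3.1623
cable 3: Δx=-3.0000, Δy=3.0000; L_3 = √(Δx²+Δy²) = 4.2426

(4.2426, 3.1623, 4.2426)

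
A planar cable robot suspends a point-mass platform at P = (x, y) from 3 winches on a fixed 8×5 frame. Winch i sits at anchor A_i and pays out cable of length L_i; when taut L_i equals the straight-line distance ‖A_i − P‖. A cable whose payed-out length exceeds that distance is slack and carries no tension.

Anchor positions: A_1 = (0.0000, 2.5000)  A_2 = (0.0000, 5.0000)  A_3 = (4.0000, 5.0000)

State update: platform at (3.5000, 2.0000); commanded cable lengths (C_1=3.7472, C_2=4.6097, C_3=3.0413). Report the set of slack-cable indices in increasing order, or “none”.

1

cable 1: √((-3.5000)²+(0.5000)²)=3.5355, C_1=3.7472: slack
cable 2: √((-3.5000)²+(3.0000)²)=4.6098, C_2=4.6097: taut
cable 3: √((0.5000)²+(3.0000)²)=3.0414, C_3=3.0413: taut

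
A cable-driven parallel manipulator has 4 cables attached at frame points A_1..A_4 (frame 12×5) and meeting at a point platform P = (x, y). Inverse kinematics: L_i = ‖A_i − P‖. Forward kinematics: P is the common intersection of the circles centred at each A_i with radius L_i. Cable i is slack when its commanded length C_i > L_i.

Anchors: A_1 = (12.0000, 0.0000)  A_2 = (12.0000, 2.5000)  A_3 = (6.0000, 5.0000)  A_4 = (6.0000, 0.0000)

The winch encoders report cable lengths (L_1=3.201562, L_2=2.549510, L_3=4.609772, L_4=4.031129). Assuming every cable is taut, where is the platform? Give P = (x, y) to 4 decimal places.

circle eqns → linear via eq_j − eq_1; set k_j = A_j·A_j − L_j²
k_1 = 144.0000+0.0000−10.2500 = 133.7500
0.0000·x − 5.0000·y = k_1−k_2 = -10.0000
12.0000·x − 10.0000·y = k_1−k_3 = 94.0000
12.0000·x + 0.0000·y = k_1−k_4 = 114.0000
solve first two rows → x=9.5000, y=2.0000
check cable 4: ‖A_4−P‖² = 16.2500 ≈ L_4² = 16.2500 ✓

(9.5000, 2.0000)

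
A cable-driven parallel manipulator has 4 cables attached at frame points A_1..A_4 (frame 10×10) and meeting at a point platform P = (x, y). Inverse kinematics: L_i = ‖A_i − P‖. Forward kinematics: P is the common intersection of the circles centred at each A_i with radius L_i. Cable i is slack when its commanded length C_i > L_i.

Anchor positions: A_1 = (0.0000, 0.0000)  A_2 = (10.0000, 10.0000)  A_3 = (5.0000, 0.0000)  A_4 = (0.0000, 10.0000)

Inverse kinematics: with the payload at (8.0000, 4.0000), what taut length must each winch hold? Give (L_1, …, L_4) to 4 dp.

(8.9443, 6.3246, 5.0000, 10.0000)

L_1: Δ = A_1−P = (-8.0000, -4.0000) → ‖Δ‖ = √80.0000 = 8.9443
L_2: Δ = A_2−P = (2.0000, 6.0000) → ‖Δ‖ = √40.0000 = 6.3246
L_3: Δ = A_3−P = (-3.0000, -4.0000) → ‖Δ‖ = √25.0000 = 5.0000
L_4: Δ = A_4−P = (-8.0000, 6.0000) → ‖Δ‖ = √100.0000 = 10.0000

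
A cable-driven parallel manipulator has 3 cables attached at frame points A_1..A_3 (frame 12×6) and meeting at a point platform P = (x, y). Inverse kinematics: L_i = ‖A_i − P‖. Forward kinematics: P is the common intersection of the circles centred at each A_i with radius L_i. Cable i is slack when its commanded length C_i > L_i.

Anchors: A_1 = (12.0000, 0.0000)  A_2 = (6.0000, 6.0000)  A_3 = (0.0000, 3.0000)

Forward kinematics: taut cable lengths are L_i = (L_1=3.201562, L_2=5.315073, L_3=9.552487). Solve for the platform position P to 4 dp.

each cable: (A_i−P)·(A_i−P) = L_i²; let q_i = ‖A_i‖²−L_i²
q_1 = 144.0000+0.0000−10.2500 = 133.7500
row 1: 12.0000x − 12.0000y = 90.0000  (q_2=43.7500)
row 2: 24.0000x − 6.0000y = 216.0000  (q_3=-82.2500)
Cramer on rows 1–2 → x = 9.5000, y = 2.0000

(9.5000, 2.0000)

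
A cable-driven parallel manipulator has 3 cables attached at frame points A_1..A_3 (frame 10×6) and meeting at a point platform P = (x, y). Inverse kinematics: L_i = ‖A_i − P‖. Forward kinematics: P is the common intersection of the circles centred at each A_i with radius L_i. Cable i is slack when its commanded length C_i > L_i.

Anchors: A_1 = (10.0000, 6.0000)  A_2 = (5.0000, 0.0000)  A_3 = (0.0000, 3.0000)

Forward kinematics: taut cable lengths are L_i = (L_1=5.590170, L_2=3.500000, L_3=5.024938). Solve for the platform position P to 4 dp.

circle eqns → linear via eq_j − eq_1; set c_j = A_j·A_j − L_j²
c_1 = 100.0000+36.0000−31.2500 = 104.7500
10.0000·x + 12.0000·y = c_1−c_2 = 92.0000
20.0000·x + 6.0000·y = c_1−c_3 = 121.0000
solve first two rows → x=5.0000, y=3.5000

(5.0000, 3.5000)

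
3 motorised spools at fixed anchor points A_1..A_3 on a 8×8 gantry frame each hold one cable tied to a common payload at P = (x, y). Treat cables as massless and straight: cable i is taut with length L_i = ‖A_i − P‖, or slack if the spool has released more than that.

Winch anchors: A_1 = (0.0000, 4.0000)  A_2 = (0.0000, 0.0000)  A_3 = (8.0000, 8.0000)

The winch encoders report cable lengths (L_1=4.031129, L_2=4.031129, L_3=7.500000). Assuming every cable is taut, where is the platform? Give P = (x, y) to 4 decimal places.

(3.5000, 2.0000)

each cable: (A_i−P)·(A_i−P) = L_i²; let c_i = ‖A_i‖²−L_i²
c_1 = 0.0000+16.0000−16.2500 = -0.2500
row 1: 0.0000x + 8.0000y = 16.0000  (c_2=-16.2500)
row 2: -16.0000x − 8.0000y = -72.0000  (c_3=71.7500)
Cramer on rows 1–2 → x = 3.5000, y = 2.0000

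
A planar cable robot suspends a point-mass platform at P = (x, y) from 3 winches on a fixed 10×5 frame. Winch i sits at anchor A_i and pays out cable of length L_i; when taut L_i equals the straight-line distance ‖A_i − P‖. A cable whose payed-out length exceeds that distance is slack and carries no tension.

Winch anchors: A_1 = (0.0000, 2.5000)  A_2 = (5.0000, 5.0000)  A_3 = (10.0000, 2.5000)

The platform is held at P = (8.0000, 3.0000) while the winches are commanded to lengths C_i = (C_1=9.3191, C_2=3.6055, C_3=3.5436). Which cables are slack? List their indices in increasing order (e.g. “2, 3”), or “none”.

1, 3

i=1: geometric 8.0156 vs commanded 9.3191 ⇒ slack
i=2: geometric 3.6056 vs commanded 3.6055 ⇒ taut
i=3: geometric 2.0616 vs commanded 3.5436 ⇒ slack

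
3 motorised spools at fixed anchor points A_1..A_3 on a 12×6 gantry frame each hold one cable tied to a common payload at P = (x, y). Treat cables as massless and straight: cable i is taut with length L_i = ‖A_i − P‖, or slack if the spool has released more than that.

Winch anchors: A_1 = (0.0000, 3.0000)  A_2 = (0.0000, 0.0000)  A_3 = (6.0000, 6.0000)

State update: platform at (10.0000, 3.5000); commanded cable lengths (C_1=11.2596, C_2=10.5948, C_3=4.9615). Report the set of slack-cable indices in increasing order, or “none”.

1, 3

cable 1: √((-10.0000)²+(-0.5000)²)=10.0125, C_1=11.2596: slack
cable 2: √((-10.0000)²+(-3.5000)²)=10.5948, C_2=10.5948: taut
cable 3: √((-4.0000)²+(2.5000)²)=4.7170, C_3=4.9615: slack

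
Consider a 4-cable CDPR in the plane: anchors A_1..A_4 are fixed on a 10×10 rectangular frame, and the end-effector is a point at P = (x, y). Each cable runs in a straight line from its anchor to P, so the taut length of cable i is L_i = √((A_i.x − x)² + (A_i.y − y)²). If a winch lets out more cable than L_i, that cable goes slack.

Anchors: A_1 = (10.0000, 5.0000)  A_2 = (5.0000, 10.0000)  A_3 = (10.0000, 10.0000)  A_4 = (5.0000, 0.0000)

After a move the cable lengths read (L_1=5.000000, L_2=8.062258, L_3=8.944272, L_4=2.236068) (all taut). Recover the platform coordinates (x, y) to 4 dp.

circle eqns → linear via eq_j − eq_1; set q_j = A_j·A_j − L_j²
q_1 = 100.0000+25.0000−25.0000 = 100.0000
10.0000·x − 10.0000·y = q_1−q_2 = 40.0000
0.0000·x − 10.0000·y = q_1−q_3 = -20.0000
10.0000·x + 10.0000·y = q_1−q_4 = 80.0000
solve first two rows → x=6.0000, y=2.0000
check cable 4: ‖A_4−P‖² = 5.0000 ≈ L_4² = 5.0000 ✓

(6.0000, 2.0000)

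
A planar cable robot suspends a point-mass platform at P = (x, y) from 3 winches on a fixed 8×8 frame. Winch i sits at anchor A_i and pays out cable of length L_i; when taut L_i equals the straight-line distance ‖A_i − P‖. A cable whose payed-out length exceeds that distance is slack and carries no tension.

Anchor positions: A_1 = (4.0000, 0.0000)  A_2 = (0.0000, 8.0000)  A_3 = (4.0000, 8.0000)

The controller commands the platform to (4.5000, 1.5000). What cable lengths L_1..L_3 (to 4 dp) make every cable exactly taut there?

cable 1: Δx=-0.5000, Δy=-1.5000; L_1 = √(Δx²+Δy²) = 1.5811
cable 2: Δx=-4.5000, Δy=6.5000; L_2 = √(Δx²+Δy²) = 7.9057
cable 3: Δx=-0.5000, Δy=6.5000; L_3 = √(Δx²+Δy²) = 6.5192

(1.5811, 7.9057, 6.5192)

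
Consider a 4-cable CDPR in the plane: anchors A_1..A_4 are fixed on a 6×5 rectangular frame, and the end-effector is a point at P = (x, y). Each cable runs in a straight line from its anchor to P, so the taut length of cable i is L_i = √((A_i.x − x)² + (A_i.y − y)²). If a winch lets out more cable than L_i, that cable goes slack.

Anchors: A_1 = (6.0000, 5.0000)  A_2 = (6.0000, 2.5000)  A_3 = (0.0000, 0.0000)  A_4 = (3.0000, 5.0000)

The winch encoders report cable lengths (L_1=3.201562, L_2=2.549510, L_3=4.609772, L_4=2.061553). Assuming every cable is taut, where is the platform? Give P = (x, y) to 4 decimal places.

each cable: (A_i−P)·(A_i−P) = L_i²; let k_i = ‖A_i‖²−L_i²
k_1 = 36.0000+25.0000−10.2500 = 50.7500
row 1: 0.0000x + 5.0000y = 15.0000  (k_2=35.7500)
row 2: 12.0000x + 10.0000y = 72.0000  (k_3=-21.2500)
row 3: 6.0000x + 0.0000y = 21.0000  (k_4=29.7500)
Cramer on rows 1–2 → x = 3.5000, y = 3.0000
check cable 4: ‖A_4−P‖² = 4.2500 ≈ L_4² = 4.2500 ✓

(3.5000, 3.0000)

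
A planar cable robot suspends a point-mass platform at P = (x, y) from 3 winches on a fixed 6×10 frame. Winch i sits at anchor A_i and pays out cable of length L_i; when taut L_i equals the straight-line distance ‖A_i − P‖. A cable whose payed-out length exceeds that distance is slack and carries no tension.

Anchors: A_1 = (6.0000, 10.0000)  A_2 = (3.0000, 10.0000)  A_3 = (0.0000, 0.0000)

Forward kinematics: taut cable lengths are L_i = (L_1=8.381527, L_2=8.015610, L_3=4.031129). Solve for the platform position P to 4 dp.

each cable: (A_i−P)·(A_i−P) = L_i²; let k_i = ‖A_i‖²−L_i²
k_1 = 36.0000+100.0000−70.2500 = 65.7500
row 1: 6.0000x + 0.0000y = 21.0000  (k_2=44.7500)
row 2: 12.0000x + 20.0000y = 82.0000  (k_3=-16.2500)
Cramer on rows 1–2 → x = 3.5000, y = 2.0000

(3.5000, 2.0000)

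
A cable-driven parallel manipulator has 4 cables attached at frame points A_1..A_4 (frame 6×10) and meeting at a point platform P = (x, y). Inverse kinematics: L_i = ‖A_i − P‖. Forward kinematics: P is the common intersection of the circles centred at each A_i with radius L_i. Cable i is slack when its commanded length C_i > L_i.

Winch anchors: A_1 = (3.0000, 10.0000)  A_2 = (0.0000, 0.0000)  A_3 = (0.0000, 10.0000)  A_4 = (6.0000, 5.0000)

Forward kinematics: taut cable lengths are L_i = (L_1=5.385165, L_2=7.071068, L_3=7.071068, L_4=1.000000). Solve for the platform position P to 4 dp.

each cable: (A_i−P)·(A_i−P) = L_i²; let q_i = ‖A_i‖²−L_i²
q_1 = 9.0000+100.0000−29.0000 = 80.0000
row 1: 6.0000x + 20.0000y = 130.0000  (q_2=-50.0000)
row 2: 6.0000x + 0.0000y = 30.0000  (q_3=50.0000)
row 3: -6.0000x + 10.0000y = 20.0000  (q_4=60.0000)
Cramer on rows 1–2 → x = 5.0000, y = 5.0000
check cable 4: ‖A_4−P‖² = 1.0000 ≈ L_4² = 1.0000 ✓

(5.0000, 5.0000)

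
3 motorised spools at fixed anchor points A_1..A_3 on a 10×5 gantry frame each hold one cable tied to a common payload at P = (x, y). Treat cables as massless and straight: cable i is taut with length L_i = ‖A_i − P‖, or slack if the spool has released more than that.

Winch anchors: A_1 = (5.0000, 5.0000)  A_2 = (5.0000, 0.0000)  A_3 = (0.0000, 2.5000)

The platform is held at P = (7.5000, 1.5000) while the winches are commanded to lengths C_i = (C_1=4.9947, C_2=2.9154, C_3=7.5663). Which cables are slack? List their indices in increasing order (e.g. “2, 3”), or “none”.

1

i=1: geometric 4.3012 vs commanded 4.9947 ⇒ slack
i=2: geometric 2.9155 vs commanded 2.9154 ⇒ taut
i=3: geometric 7.5664 vs commanded 7.5663 ⇒ taut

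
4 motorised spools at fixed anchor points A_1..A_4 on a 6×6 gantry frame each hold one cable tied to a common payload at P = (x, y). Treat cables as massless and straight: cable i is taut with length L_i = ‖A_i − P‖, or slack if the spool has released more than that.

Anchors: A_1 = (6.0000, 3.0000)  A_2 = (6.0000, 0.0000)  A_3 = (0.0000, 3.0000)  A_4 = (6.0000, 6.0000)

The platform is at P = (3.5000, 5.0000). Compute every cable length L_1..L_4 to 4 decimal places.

(3.2016, 5.5902, 4.0311, 2.6926)

cable 1: Δx=2.5000, Δy=-2.0000; L_1 = √(Δx²+Δy²) = 3.2016
cable 2: Δx=2.5000, Δy=-5.0000; L_2 = √(Δx²+Δy²) = 5.5902
cable 3: Δx=-3.5000, Δy=-2.0000; L_3 = √(Δx²+Δy²) = 4.0311
cable 4: Δx=2.5000, Δy=1.0000; L_4 = √(Δx²+Δy²) = 2.6926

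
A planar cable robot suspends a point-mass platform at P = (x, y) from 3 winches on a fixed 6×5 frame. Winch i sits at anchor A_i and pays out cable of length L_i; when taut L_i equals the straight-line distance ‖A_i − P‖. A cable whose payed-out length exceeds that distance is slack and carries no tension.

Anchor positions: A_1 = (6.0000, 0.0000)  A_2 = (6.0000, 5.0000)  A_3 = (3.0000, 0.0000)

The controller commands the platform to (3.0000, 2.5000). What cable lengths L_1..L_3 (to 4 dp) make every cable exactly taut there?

(3.9051, 3.9051, 2.5000)

L_1 = √((6.0000−3.0000)² + (0.0000−2.5000)²) = 3.9051
L_2 = √((6.0000−3.0000)² + (5.0000−2.5000)²) = 3.9051
L_3 = √((3.0000−3.0000)² + (0.0000−2.5000)²) = 2.5000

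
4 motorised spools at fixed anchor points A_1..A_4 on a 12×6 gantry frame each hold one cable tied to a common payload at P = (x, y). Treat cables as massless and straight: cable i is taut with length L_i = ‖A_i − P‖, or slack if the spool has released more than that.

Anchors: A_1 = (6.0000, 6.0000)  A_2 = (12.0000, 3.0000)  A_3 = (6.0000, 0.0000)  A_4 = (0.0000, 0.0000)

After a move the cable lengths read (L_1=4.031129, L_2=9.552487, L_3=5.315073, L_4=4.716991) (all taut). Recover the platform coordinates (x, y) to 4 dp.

each cable: (A_i−P)·(A_i−P) = L_i²; let q_i = ‖A_i‖²−L_i²
q_1 = 36.0000+36.0000−16.2500 = 55.7500
row 1: -12.0000x + 6.0000y = -6.0000  (q_2=61.7500)
row 2: 0.0000x + 12.0000y = 48.0000  (q_3=7.7500)
row 3: 12.0000x + 12.0000y = 78.0000  (q_4=-22.2500)
Cramer on rows 1–2 → x = 2.5000, y = 4.0000
check cable 4: ‖A_4−P‖² = 22.2500 ≈ L_4² = 22.2500 ✓

(2.5000, 4.0000)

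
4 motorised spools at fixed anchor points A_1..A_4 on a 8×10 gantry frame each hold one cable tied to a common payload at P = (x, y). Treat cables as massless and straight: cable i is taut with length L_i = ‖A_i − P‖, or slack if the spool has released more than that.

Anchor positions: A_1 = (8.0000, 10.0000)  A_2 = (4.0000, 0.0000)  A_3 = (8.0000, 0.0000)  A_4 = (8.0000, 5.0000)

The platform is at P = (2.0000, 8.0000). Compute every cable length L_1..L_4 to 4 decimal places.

(6.3246, 8.2462, 10.0000, 6.7082)

L_1: Δ = A_1−P = (6.0000, 2.0000) → ‖Δ‖ = √40.0000 = 6.3246
L_2: Δ = A_2−P = (2.0000, -8.0000) → ‖Δ‖ = √68.0000 = 8.2462
L_3: Δ = A_3−P = (6.0000, -8.0000) → ‖Δ‖ = √100.0000 = 10.0000
L_4: Δ = A_4−P = (6.0000, -3.0000) → ‖Δ‖ = √45.0000 = 6.7082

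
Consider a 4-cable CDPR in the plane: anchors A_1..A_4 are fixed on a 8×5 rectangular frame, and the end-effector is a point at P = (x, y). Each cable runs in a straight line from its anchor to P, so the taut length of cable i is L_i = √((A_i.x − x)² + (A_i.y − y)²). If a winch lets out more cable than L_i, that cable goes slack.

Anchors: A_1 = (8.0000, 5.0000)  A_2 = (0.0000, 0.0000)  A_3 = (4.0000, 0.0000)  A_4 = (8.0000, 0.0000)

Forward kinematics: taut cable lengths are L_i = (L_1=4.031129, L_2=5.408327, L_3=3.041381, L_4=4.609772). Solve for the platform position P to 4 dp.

(4.5000, 3.0000)

circle eqns → linear via eq_j − eq_1; set q_j = A_j·A_j − L_j²
q_1 = 64.0000+25.0000−16.2500 = 72.7500
16.0000·x + 10.0000·y = q_1−q_2 = 102.0000
8.0000·x + 10.0000·y = q_1−q_3 = 66.0000
0.0000·x + 10.0000·y = q_1−q_4 = 30.0000
solve first two rows → x=4.5000, y=3.0000
check cable 4: ‖A_4−P‖² = 21.2500 ≈ L_4² = 21.2500 ✓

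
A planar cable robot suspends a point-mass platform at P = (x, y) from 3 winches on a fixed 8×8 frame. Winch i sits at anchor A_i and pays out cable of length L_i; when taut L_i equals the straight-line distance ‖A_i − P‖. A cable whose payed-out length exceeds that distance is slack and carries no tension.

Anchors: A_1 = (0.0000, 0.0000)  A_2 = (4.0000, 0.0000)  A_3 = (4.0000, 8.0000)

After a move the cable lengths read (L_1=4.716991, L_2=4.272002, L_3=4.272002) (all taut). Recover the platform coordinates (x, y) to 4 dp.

(2.5000, 4.0000)

circle eqns → linear via eq_j − eq_1; set q_j = A_j·A_j − L_j²
q_1 = 0.0000+0.0000−22.2500 = -22.2500
-8.0000·x + 0.0000·y = q_1−q_2 = -20.0000
-8.0000·x − 16.0000·y = q_1−q_3 = -84.0000
solve first two rows → x=2.5000, y=4.0000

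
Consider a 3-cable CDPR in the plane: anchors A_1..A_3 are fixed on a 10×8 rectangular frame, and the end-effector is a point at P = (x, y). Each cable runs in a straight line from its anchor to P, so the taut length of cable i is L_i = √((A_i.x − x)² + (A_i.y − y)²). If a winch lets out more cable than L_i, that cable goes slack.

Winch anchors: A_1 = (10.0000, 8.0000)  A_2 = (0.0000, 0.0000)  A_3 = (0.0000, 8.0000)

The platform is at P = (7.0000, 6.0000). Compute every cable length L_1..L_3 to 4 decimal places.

(3.6056, 9.2195, 7.2801)

L_1: Δ = A_1−P = (3.0000, 2.0000) → ‖Δ‖ = √13.0000 = 3.6056
L_2: Δ = A_2−P = (-7.0000, -6.0000) → ‖Δ‖ = √85.0000 = 9.2195
L_3: Δ = A_3−P = (-7.0000, 2.0000) → ‖Δ‖ = √53.0000 = 7.2801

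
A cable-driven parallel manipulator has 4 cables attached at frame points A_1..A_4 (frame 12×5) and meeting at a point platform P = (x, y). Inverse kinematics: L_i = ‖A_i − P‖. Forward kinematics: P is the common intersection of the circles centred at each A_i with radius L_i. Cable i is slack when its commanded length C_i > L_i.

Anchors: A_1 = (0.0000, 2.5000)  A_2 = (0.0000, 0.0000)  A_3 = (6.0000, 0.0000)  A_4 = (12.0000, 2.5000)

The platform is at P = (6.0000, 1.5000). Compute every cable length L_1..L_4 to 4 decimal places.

cable 1: Δx=-6.0000, Δy=1.0000; L_1 = √(Δx²+Δy²) = 6.0828
cable 2: Δx=-6.0000, Δy=-1.5000; L_2 = √(Δx²+Δy²) = 6.1847
cable 3: Δx=0.0000, Δy=-1.5000; L_3 = √(Δx²+Δy²) = 1.5000
cable 4: Δx=6.0000, Δy=1.0000; L_4 = √(Δx²+Δy²) = 6.0828

(6.0828, 6.1847, 1.5000, 6.0828)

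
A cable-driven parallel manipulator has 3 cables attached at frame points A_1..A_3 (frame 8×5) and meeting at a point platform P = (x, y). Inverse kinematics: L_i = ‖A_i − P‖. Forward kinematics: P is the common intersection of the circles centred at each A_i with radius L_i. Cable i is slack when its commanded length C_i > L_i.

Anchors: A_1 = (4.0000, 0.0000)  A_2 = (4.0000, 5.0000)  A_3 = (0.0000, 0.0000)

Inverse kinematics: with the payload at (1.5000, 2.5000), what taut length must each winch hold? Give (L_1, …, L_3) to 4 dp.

(3.5355, 3.5355, 2.9155)

cable 1: Δx=2.5000, Δy=-2.5000; L_1 = √(Δx²+Δy²) = 3.5355
cable 2: Δx=2.5000, Δy=2.5000; L_2 = √(Δx²+Δy²) = 3.5355
cable 3: Δx=-1.5000, Δy=-2.5000; L_3 = √(Δx²+Δy²) = 2.9155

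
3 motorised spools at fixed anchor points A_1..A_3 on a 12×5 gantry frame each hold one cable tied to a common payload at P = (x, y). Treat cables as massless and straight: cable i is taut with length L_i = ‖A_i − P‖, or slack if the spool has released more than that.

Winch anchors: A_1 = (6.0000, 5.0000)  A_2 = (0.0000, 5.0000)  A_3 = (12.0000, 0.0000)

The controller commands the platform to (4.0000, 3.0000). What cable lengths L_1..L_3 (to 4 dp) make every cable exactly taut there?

L_1 = √((6.0000−4.0000)² + (5.0000−3.0000)²) = 2.8284
L_2 = √((0.0000−4.0000)² + (5.0000−3.0000)²) = 4.4721
L_3 = √((12.0000−4.0000)² + (0.0000−3.0000)²) = 8.5440

(2.8284, 4.4721, 8.5440)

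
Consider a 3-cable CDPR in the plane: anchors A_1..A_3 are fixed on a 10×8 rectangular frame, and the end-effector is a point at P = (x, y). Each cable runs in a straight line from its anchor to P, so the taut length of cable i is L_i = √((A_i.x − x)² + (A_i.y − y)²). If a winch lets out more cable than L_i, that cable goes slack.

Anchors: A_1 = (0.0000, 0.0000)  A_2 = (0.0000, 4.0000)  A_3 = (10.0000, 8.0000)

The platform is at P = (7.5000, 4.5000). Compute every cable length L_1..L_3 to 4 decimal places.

L_1: Δ = A_1−P = (-7.5000, -4.5000) → ‖Δ‖ = √76.5000 = 8.7464
L_2: Δ = A_2−P = (-7.5000, -0.5000) → ‖Δ‖ = √56.5000 = 7.5166
L_3: Δ = A_3−P = (2.5000, 3.5000) → ‖Δ‖ = √18.5000 = 4.3012

(8.7464, 7.5166, 4.3012)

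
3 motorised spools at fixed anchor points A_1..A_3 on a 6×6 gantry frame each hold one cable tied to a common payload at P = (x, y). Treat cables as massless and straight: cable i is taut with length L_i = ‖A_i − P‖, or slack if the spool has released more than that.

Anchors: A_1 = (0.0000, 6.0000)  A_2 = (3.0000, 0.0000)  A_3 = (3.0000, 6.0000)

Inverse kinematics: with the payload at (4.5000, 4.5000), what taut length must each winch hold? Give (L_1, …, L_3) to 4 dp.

(4.7434, 4.7434, 2.1213)

L_1: Δ = A_1−P = (-4.5000, 1.5000) → ‖Δ‖ = √22.5000 = 4.7434
L_2: Δ = A_2−P = (-1.5000, -4.5000) → ‖Δ‖ = √22.5000 = 4.7434
L_3: Δ = A_3−P = (-1.5000, 1.5000) → ‖Δ‖ = √4.5000 = 2.1213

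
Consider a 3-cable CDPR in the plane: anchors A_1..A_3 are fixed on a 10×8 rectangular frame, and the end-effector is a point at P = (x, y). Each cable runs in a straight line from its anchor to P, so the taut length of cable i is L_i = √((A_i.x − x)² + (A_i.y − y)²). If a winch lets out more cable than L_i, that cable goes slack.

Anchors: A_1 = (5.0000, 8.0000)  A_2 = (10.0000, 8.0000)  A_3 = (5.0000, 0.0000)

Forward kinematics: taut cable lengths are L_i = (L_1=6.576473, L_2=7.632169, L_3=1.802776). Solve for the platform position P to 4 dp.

expand ‖A_i−P‖²=L_i² and subtract eq 1 (q_i ≔ ‖A_i‖²−L_i²)
q_1 = 25.0000+64.0000−43.2500 = 45.7500
eq1−eq2 → [-10.0000  0.0000]·P = -60.0000
eq1−eq3 → [0.0000  16.0000]·P = 24.0000
2×2 solve → P = (6.0000, 1.5000)

(6.0000, 1.5000)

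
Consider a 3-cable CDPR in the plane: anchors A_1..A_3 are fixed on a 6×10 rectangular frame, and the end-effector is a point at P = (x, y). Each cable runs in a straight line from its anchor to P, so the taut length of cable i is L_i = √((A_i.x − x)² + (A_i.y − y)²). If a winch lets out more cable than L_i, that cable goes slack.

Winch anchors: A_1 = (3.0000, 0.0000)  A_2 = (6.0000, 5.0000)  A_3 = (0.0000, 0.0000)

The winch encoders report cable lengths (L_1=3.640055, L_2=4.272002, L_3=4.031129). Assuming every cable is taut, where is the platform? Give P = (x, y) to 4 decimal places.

(2.0000, 3.5000)

circle eqns → linear via eq_j − eq_1; set q_j = A_j·A_j − L_j²
q_1 = 9.0000+0.0000−13.2500 = -4.2500
-6.0000·x − 10.0000·y = q_1−q_2 = -47.0000
6.0000·x + 0.0000·y = q_1−q_3 = 12.0000
solve first two rows → x=2.0000, y=3.5000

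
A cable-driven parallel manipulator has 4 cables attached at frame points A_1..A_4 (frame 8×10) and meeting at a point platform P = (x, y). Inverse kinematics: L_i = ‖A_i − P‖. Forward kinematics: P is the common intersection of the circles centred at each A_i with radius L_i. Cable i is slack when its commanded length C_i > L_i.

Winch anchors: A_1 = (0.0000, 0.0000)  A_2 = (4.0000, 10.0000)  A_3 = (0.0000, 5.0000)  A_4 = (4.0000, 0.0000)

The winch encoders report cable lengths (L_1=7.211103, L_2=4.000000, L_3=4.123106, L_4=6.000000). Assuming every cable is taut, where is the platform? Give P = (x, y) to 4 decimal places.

(4.0000, 6.0000)

circle eqns → linear via eq_j − eq_1; set c_j = A_j·A_j − L_j²
c_1 = 0.0000+0.0000−52.0000 = -52.0000
-8.0000·x − 20.0000·y = c_1−c_2 = -152.0000
0.0000·x − 10.0000·y = c_1−c_3 = -60.0000
-8.0000·x + 0.0000·y = c_1−c_4 = -32.0000
solve first two rows → x=4.0000, y=6.0000
check cable 4: ‖A_4−P‖² = 36.0000 ≈ L_4² = 36.0000 ✓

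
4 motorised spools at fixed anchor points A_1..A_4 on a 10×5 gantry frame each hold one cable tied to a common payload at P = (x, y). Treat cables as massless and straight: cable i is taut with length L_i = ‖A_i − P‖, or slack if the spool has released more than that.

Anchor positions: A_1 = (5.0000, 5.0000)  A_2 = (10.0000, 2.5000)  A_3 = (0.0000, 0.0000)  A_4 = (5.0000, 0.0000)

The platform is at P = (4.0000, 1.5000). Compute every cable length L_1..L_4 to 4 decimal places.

(3.6401, 6.0828, 4.2720, 1.8028)

L_1 = √((5.0000−4.0000)² + (5.0000−1.5000)²) = 3.6401
L_2 = √((10.0000−4.0000)² + (2.5000−1.5000)²) = 6.0828
L_3 = √((0.0000−4.0000)² + (0.0000−1.5000)²) = 4.2720
L_4 = √((5.0000−4.0000)² + (0.0000−1.5000)²) = 1.8028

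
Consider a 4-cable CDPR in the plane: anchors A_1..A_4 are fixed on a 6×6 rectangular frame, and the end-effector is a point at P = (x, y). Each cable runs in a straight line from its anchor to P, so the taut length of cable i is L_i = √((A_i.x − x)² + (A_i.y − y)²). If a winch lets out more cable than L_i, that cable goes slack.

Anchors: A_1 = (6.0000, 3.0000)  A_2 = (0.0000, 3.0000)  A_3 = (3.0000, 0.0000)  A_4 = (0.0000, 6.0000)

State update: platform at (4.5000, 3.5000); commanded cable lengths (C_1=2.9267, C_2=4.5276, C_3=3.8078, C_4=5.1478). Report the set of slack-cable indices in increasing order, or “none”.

1

cable 1: L_1 = ‖A_1−P‖ = 1.5811;  C_1 = 2.9267 → slack
cable 2: L_2 = ‖A_2−P‖ = 4.5277;  C_2 = 4.5276 → taut
cable 3: L_3 = ‖A_3−P‖ = 3.8079;  C_3 = 3.8078 → taut
cable 4: L_4 = ‖A_4−P‖ = 5.1478;  C_4 = 5.1478 → taut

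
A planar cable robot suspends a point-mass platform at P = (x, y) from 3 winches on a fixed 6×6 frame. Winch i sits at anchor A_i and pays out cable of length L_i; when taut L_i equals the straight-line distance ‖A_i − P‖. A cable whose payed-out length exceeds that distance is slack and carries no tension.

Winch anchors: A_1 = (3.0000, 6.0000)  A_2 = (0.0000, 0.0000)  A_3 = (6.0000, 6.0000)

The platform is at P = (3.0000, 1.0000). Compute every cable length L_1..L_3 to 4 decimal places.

cable 1: Δx=0.0000, Δy=5.0000; L_1 = √(Δx²+Δy²) = 5.0000
cable 2: Δx=-3.0000, Δy=-1.0000; L_2 = √(Δx²+Δy²) = 3.1623
cable 3: Δx=3.0000, Δy=5.0000; L_3 = √(Δx²+Δy²) = 5.8310

(5.0000, 3.1623, 5.8310)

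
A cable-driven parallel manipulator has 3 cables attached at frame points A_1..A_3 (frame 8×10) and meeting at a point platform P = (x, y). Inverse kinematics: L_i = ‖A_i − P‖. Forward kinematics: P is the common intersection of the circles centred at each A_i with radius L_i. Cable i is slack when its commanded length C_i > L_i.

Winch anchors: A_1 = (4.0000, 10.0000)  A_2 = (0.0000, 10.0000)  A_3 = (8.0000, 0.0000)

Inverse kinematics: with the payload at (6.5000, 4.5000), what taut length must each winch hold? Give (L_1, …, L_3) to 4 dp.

(6.0415, 8.5147, 4.7434)

L_1 = √((4.0000−6.5000)² + (10.0000−4.5000)²) = 6.0415
L_2 = √((0.0000−6.5000)² + (10.0000−4.5000)²) = 8.5147
L_3 = √((8.0000−6.5000)² + (0.0000−4.5000)²) = 4.7434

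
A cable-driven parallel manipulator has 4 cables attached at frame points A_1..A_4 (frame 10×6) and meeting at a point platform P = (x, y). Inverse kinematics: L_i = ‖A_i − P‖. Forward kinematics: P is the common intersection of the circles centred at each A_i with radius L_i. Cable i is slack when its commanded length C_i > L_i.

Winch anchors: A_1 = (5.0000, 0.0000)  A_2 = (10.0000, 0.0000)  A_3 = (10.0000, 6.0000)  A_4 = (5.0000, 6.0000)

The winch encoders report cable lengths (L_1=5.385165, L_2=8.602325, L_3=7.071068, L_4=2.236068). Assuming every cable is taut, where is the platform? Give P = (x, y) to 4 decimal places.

(3.0000, 5.0000)

circle eqns → linear via eq_j − eq_1; set k_j = A_j·A_j − L_j²
k_1 = 25.0000+0.0000−29.0000 = -4.0000
-10.0000·x + 0.0000·y = k_1−k_2 = -30.0000
-10.0000·x − 12.0000·y = k_1−k_3 = -90.0000
0.0000·x − 12.0000·y = k_1−k_4 = -60.0000
solve first two rows → x=3.0000, y=5.0000
check cable 4: ‖A_4−P‖² = 5.0000 ≈ L_4² = 5.0000 ✓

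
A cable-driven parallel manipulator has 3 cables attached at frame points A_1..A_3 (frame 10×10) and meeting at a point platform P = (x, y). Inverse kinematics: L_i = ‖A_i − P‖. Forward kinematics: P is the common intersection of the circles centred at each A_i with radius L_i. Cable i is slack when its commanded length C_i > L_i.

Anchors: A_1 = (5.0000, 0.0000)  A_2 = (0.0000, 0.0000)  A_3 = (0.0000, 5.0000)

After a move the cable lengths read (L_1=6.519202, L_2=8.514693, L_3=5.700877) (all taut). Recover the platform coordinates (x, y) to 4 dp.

expand ‖A_i−P‖²=L_i² and subtract eq 1 (k_i ≔ ‖A_i‖²−L_i²)
k_1 = 25.0000+0.0000−42.5000 = -17.5000
eq1−eq2 → [10.0000  0.0000]·P = 55.0000
eq1−eq3 → [10.0000  -10.0000]·P = -10.0000
2×2 solve → P = (5.5000, 6.5000)

(5.5000, 6.5000)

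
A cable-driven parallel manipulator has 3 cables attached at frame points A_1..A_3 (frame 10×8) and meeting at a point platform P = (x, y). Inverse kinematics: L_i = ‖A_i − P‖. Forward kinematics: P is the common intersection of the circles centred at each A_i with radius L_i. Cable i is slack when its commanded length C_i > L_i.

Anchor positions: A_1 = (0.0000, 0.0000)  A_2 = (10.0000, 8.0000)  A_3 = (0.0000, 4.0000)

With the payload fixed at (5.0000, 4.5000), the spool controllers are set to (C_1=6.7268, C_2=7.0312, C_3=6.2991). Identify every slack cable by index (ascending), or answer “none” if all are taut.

cable 1: L_1 = ‖A_1−P‖ = 6.7268;  C_1 = 6.7268 → taut
cable 2: L_2 = ‖A_2−P‖ = 6.1033;  C_2 = 7.0312 → slack
cable 3: L_3 = ‖A_3−P‖ = 5.0249;  C_3 = 6.2991 → slack

2, 3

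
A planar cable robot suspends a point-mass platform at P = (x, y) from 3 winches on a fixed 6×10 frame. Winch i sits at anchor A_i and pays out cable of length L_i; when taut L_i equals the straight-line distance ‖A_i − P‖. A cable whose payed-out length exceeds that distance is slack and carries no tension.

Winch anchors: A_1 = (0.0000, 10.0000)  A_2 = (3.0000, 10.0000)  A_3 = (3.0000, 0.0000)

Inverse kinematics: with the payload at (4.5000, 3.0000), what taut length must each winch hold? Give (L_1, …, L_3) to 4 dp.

(8.3217, 7.1589, 3.3541)

L_1 = √((0.0000−4.5000)² + (10.0000−3.0000)²) = 8.3217
L_2 = √((3.0000−4.5000)² + (10.0000−3.0000)²) = 7.1589
L_3 = √((3.0000−4.5000)² + (0.0000−3.0000)²) = 3.3541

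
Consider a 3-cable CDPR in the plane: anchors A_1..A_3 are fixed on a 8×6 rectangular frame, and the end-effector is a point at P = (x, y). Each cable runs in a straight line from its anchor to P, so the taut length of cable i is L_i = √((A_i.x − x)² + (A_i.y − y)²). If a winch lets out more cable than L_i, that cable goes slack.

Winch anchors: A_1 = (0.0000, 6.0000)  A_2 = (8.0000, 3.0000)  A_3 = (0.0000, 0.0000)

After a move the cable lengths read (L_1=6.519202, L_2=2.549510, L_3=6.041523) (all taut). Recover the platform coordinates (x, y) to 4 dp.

(5.5000, 2.5000)

expand ‖A_i−P‖²=L_i² and subtract eq 1 (c_i ≔ ‖A_i‖²−L_i²)
c_1 = 0.0000+36.0000−42.5000 = -6.5000
eq1−eq2 → [-16.0000  6.0000]·P = -73.0000
eq1−eq3 → [0.0000  12.0000]·P = 30.0000
2×2 solve → P = (5.5000, 2.5000)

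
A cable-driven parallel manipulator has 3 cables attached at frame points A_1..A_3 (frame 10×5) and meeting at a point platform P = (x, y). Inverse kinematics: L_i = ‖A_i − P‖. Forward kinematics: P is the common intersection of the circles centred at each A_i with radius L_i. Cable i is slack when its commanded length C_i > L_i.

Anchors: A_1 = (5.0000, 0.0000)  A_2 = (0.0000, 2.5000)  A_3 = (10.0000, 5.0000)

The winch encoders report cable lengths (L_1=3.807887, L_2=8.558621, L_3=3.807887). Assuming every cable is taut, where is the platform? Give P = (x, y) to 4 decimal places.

(8.5000, 1.5000)

circle eqns → linear via eq_j − eq_1; set q_j = A_j·A_j − L_j²
q_1 = 25.0000+0.0000−14.5000 = 10.5000
10.0000·x − 5.0000·y = q_1−q_2 = 77.5000
-10.0000·x − 10.0000·y = q_1−q_3 = -100.0000
solve first two rows → x=8.5000, y=1.5000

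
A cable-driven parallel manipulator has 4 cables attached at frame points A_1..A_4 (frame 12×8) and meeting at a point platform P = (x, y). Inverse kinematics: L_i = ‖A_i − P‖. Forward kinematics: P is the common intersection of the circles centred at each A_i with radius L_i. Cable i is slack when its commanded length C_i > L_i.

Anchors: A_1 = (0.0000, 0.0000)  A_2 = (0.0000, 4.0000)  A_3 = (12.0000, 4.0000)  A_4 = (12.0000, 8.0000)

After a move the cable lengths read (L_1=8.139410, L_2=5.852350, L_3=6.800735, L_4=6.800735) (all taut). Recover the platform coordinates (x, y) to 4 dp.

(5.5000, 6.0000)

each cable: (A_i−P)·(A_i−P) = L_i²; let c_i = ‖A_i‖²−L_i²
c_1 = 0.0000+0.0000−66.2500 = -66.2500
row 1: 0.0000x − 8.0000y = -48.0000  (c_2=-18.2500)
row 2: -24.0000x − 8.0000y = -180.0000  (c_3=113.7500)
row 3: -24.0000x − 16.0000y = -228.0000  (c_4=161.7500)
Cramer on rows 1–2 → x = 5.5000, y = 6.0000
check cable 4: ‖A_4−P‖² = 46.2500 ≈ L_4² = 46.2500 ✓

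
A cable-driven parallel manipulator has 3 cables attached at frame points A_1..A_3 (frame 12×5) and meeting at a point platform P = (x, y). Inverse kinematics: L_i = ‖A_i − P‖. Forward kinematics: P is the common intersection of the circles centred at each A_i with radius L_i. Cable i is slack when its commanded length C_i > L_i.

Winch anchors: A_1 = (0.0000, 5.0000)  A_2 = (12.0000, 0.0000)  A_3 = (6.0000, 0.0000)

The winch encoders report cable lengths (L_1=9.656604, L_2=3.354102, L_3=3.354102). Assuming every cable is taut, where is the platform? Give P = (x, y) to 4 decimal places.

(9.0000, 1.5000)

circle eqns → linear via eq_j − eq_1; set k_j = A_j·A_j − L_j²
k_1 = 0.0000+25.0000−93.2500 = -68.2500
-24.0000·x + 10.0000·y = k_1−k_2 = -201.0000
-12.0000·x + 10.0000·y = k_1−k_3 = -93.0000
solve first two rows → x=9.0000, y=1.5000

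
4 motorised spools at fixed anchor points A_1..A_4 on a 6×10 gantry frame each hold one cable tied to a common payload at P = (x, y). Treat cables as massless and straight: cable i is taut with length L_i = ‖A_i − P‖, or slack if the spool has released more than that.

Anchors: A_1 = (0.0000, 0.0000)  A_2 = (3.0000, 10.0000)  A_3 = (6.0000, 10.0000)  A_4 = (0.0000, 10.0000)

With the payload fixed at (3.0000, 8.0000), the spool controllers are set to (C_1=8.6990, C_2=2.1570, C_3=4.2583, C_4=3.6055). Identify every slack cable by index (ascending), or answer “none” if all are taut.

1, 2, 3

i=1: geometric 8.5440 vs commanded 8.6990 ⇒ slack
i=2: geometric 2.0000 vs commanded 2.1570 ⇒ slack
i=3: geometric 3.6056 vs commanded 4.2583 ⇒ slack
i=4: geometric 3.6056 vs commanded 3.6055 ⇒ taut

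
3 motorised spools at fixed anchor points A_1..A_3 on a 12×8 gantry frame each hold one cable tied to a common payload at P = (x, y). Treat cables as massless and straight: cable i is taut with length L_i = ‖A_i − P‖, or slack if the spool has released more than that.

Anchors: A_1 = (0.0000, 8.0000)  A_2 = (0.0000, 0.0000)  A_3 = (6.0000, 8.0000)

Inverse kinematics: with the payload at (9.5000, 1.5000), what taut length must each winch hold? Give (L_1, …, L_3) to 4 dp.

(11.5109, 9.6177, 7.3824)

L_1: Δ = A_1−P = (-9.5000, 6.5000) → ‖Δ‖ = √132.5000 = 11.5109
L_2: Δ = A_2−P = (-9.5000, -1.5000) → ‖Δ‖ = √92.5000 = 9.6177
L_3: Δ = A_3−P = (-3.5000, 6.5000) → ‖Δ‖ = √54.5000 = 7.3824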